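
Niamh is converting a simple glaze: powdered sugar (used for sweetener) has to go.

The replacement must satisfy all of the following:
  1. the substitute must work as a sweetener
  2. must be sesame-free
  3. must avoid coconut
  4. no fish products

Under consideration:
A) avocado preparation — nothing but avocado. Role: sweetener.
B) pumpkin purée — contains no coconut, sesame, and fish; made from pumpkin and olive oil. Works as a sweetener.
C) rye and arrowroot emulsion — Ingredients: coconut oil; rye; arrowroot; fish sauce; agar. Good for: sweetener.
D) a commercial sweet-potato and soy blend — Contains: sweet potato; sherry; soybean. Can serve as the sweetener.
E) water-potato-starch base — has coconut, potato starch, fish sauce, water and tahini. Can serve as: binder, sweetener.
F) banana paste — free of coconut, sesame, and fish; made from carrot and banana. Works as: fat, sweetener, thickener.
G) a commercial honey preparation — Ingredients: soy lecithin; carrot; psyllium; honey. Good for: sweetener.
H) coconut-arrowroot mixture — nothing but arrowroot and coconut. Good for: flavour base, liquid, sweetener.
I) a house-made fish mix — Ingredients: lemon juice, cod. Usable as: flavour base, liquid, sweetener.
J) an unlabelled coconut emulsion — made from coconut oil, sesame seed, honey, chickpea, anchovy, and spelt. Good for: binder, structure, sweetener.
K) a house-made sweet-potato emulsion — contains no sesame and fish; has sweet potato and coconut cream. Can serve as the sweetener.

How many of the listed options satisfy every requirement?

5

A: works as a sweetener, no sesame, no fish — keep
B: nothing on the exclusion list — OK
C: has fish sauce, so not fish-free; has coconut oil, so not coconut-free — reject
D: only sherry, soybean and sweet potato; none excluded — keep
E: has fish sauce, so not fish-free; has tahini, so not sesame-free (and 1 more) — no
F: no coconut, no sesame — keep
G: honey and soy lecithin etc. — none of it excluded — OK
H: has coconut, so not coconut-free — no
I: has cod, so not fish-free — no
J: has anchovy, so not fish-free; has sesame seed, so not sesame-free (and 1 more) — no
K: has coconut cream, so not coconut-free — reject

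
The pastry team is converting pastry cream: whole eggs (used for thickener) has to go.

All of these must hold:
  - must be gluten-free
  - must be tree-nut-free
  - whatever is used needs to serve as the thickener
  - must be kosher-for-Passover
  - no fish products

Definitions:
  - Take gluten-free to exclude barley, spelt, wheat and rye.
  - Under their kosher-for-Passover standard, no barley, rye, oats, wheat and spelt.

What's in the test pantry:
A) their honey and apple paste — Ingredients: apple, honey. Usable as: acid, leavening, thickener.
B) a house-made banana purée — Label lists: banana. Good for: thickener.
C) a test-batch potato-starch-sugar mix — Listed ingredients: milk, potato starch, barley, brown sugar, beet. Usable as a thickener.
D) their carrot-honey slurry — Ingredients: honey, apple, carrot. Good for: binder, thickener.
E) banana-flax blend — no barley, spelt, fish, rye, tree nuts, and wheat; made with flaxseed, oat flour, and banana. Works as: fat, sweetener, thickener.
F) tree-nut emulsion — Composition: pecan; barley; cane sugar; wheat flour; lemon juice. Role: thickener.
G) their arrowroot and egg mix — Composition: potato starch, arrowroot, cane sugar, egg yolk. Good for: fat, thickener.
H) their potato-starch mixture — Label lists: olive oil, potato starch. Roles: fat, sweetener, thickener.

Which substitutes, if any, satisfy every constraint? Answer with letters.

A, B, D, G, H

A: nothing on the exclusion list — OK
B: works as a thickener, gluten-free, kosher-for-Passover — valid
C: has barley, so not gluten-free; has barley, so not kosher-for-Passover — no
D: works as a thickener, no fish, no tree nuts — OK
E: has oat flour, so not kosher-for-Passover — out
F: has barley, so not gluten-free; has barley, so not kosher-for-Passover (and 1 more) — out
G: egg yolk and cane sugar etc. — none of it excluded — valid
H: only olive oil and potato starch; none excluded — OK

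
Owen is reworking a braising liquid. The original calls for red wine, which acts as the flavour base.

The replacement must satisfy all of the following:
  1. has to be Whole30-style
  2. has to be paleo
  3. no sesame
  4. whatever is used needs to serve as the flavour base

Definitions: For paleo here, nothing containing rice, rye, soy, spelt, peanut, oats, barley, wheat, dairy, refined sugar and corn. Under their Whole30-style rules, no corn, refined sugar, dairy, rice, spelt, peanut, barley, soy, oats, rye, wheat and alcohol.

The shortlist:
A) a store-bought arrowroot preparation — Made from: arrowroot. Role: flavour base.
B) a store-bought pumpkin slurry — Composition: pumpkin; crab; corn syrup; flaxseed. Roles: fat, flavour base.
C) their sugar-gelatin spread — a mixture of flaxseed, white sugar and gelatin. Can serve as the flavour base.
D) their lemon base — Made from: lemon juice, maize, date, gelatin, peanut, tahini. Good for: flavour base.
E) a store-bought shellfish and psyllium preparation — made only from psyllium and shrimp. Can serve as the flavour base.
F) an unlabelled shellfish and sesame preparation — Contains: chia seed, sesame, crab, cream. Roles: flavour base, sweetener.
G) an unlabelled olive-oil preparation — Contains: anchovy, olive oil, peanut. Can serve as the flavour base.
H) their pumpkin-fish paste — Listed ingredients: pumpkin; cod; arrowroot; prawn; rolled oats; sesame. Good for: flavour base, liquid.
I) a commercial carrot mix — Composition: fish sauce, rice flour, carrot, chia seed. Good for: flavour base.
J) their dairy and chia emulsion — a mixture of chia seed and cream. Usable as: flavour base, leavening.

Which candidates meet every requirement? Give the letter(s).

A: nothing on the exclusion list — OK
B: has corn syrup, so not paleo; has corn syrup, so not Whole30-style — no
C: has white sugar, so not paleo; has white sugar, so not Whole30-style — out
D: has maize, so not paleo; has maize, so not Whole30-style (and 1 more) — out
E: every rule checks out — valid
F: has cream, so not paleo; has cream, so not Whole30-style (and 1 more) — reject
G: has peanut, so not paleo; has peanut, so not Whole30-style — no
H: has rolled oats, so not paleo; has rolled oats, so not Whole30-style (and 1 more) — reject
I: has rice flour, so not paleo; has rice flour, so not Whole30-style — out
J: has cream, so not paleo; has cream, so not Whole30-style — out

A, E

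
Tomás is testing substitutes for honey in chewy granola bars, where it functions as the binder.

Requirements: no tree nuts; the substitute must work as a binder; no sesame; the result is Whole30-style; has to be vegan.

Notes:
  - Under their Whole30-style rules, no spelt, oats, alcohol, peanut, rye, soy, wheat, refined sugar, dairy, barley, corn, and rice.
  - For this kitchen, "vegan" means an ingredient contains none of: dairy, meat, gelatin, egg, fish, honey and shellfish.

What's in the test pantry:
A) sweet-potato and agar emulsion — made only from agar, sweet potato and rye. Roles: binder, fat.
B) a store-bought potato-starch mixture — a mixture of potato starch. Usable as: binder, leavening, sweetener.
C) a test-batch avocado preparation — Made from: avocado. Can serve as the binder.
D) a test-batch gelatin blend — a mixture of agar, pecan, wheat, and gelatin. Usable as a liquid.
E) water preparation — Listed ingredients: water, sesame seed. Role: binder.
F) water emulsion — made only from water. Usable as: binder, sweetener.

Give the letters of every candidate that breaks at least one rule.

A, D, E

A: has rye, so not Whole30-style — out
B: all constraints satisfied — keep
C: all constraints satisfied — valid
D: not usable as a binder; has wheat, so not Whole30-style (and 2 more) — out
E: has sesame seed, so not sesame-free — no
F: only water; none excluded — valid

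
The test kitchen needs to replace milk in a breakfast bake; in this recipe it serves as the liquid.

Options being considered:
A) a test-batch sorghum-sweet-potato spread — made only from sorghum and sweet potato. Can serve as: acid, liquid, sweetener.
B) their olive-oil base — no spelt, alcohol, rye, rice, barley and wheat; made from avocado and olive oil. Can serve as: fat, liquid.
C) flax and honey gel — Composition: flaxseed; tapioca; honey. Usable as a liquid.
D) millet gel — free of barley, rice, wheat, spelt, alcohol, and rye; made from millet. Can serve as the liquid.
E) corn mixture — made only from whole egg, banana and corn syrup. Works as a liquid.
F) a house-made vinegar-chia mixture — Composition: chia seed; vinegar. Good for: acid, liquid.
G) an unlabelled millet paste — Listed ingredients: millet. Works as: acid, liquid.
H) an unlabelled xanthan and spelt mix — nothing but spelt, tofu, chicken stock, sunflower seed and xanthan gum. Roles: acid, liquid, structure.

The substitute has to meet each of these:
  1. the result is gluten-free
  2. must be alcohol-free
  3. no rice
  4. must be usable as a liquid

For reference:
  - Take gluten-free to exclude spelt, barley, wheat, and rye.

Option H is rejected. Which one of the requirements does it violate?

gluten-free

usable as a liquid: satisfied
gluten-free: has spelt — fails
rice-free: satisfied
alcohol-free: satisfied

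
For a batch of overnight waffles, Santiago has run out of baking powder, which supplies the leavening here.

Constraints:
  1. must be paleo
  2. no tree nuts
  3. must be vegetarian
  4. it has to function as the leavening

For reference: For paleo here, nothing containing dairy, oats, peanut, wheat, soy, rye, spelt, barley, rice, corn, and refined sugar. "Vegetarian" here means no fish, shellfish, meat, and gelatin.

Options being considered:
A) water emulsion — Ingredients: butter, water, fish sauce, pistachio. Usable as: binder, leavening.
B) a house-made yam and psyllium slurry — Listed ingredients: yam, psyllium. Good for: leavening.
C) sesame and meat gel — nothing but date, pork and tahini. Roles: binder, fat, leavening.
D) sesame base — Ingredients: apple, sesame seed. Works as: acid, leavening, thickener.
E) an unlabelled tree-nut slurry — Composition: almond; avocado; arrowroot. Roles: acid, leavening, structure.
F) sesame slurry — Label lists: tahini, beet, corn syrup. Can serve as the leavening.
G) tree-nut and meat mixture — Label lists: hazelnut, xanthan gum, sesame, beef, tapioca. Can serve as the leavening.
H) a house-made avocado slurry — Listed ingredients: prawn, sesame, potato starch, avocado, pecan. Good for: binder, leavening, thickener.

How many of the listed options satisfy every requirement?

2

A: has butter, so not paleo; has fish sauce, so not vegetarian (and 1 more) — out
B: works as a leavening, vegetarian, no tree nuts — valid
C: has pork, so not vegetarian — out
D: only sesame seed and apple; none excluded — valid
E: has almond, so not tree-nut-free — reject
F: has corn syrup, so not paleo — out
G: has beef, so not vegetarian; has hazelnut, so not tree-nut-free — out
H: has prawn, so not vegetarian; has pecan, so not tree-nut-free — no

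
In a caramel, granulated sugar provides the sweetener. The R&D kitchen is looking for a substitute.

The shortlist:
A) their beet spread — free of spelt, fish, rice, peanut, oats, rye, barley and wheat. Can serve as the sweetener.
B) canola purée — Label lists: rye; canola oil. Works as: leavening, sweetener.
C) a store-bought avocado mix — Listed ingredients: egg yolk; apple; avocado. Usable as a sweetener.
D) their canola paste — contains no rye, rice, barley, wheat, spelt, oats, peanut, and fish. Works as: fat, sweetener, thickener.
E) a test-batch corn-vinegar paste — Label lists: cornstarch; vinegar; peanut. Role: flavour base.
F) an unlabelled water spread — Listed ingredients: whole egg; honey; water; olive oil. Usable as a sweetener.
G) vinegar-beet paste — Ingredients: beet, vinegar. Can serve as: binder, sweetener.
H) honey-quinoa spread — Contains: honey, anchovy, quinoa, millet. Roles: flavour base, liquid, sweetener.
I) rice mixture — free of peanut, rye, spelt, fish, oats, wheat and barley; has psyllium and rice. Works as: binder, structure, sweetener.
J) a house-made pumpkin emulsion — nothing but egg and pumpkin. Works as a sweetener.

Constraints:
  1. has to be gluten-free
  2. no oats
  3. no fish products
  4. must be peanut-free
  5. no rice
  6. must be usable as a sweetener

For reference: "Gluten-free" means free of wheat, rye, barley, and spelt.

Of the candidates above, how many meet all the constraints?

A: gluten-free, no rice — keep
B: has rye, so not gluten-free — reject
C: nothing on the exclusion list — OK
D: all constraints satisfied — keep
E: not usable as a sweetener; has peanut, so not peanut-free — no
F: whole egg and honey etc. — none of it excluded — OK
G: only beet and vinegar; none excluded — OK
H: has anchovy, so not fish-free — out
I: has rice, so not rice-free — no
J: only egg and pumpkin; none excluded — keep

6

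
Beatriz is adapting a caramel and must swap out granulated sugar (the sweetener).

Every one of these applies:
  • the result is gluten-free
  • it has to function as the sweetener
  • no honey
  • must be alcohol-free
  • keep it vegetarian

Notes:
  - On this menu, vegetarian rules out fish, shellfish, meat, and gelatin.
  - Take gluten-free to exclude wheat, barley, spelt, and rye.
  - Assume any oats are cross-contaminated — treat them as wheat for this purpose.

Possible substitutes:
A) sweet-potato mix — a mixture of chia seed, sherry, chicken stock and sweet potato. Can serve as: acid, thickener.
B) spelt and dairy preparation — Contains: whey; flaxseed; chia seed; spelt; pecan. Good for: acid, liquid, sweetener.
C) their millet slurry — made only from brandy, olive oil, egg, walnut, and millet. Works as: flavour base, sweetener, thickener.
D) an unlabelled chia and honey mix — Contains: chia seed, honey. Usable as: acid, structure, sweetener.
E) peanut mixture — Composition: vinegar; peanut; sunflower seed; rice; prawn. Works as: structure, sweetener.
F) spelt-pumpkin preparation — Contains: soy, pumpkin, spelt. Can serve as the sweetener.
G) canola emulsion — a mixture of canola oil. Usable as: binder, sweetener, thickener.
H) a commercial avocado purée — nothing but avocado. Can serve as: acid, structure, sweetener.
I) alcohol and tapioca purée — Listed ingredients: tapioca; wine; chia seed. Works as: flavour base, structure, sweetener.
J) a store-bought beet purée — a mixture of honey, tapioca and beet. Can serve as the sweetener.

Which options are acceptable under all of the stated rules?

G, H

A: not usable as a sweetener; has chicken stock, so not vegetarian (and 1 more) — no
B: has spelt, so not gluten-free — out
C: has brandy, so not alcohol-free — reject
D: has honey, so not honey-free — no
E: has prawn, so not vegetarian — reject
F: has spelt, so not gluten-free — out
G: every rule checks out — OK
H: works as a sweetener, no alcohol, no honey — valid
I: has wine, so not alcohol-free — out
J: has honey, so not honey-free — reject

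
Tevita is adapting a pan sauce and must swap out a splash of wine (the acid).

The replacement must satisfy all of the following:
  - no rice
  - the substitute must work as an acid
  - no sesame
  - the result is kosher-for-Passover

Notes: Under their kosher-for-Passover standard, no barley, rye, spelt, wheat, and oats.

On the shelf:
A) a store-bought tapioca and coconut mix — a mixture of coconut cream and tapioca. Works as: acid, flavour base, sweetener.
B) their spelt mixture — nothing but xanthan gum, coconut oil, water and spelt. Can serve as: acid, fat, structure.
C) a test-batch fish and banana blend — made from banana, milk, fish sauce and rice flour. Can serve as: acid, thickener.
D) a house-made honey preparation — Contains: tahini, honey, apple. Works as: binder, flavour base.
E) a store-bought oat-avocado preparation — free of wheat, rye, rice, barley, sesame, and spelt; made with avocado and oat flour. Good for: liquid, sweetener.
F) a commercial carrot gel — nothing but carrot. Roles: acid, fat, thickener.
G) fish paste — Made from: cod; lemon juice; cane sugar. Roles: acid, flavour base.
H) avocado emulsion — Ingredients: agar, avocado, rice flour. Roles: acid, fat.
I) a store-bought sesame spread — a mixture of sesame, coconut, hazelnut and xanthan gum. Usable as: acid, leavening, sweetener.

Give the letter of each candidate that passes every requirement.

A: works as an acid, no sesame, no rice — valid
B: has spelt, so not kosher-for-Passover — reject
C: has rice flour, so not rice-free — no
D: not usable as an acid; has tahini, so not sesame-free — out
E: not usable as an acid; has oat flour, so not kosher-for-Passover — out
F: only carrot; none excluded — keep
G: only cod, cane sugar, and lemon juice; none excluded — valid
H: has rice flour, so not rice-free — no
I: has sesame, so not sesame-free — reject

A, F, G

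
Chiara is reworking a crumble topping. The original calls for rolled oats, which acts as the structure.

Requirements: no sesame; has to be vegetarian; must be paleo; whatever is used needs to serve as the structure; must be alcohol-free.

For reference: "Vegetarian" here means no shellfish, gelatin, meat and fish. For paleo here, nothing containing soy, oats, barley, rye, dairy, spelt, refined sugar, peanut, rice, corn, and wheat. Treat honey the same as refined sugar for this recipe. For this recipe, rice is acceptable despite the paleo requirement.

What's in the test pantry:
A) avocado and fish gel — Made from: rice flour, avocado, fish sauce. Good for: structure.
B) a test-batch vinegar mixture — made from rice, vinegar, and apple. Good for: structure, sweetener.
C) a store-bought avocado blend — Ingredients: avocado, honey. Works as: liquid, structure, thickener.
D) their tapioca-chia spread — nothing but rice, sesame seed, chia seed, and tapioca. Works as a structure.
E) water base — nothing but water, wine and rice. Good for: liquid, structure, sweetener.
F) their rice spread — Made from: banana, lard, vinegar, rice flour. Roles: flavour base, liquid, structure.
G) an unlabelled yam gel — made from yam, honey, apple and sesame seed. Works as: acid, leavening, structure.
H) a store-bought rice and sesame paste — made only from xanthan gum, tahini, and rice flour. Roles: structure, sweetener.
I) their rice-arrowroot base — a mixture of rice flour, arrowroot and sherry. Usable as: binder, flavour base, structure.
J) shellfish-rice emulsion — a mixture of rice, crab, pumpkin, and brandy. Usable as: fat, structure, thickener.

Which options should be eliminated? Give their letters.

A, C, D, E, F, G, H, I, J

A: has fish sauce, so not vegetarian — reject
B: rice is permitted under the paleo carve-out; nothing else excluded — keep
C: has honey, so not paleo — out
D: has sesame seed, so not sesame-free — no
E: has wine, so not alcohol-free — no
F: has lard, so not vegetarian — no
G: has honey, so not paleo; has sesame seed, so not sesame-free — no
H: has tahini, so not sesame-free — out
I: has sherry, so not alcohol-free — reject
J: has crab, so not vegetarian; has brandy, so not alcohol-free — out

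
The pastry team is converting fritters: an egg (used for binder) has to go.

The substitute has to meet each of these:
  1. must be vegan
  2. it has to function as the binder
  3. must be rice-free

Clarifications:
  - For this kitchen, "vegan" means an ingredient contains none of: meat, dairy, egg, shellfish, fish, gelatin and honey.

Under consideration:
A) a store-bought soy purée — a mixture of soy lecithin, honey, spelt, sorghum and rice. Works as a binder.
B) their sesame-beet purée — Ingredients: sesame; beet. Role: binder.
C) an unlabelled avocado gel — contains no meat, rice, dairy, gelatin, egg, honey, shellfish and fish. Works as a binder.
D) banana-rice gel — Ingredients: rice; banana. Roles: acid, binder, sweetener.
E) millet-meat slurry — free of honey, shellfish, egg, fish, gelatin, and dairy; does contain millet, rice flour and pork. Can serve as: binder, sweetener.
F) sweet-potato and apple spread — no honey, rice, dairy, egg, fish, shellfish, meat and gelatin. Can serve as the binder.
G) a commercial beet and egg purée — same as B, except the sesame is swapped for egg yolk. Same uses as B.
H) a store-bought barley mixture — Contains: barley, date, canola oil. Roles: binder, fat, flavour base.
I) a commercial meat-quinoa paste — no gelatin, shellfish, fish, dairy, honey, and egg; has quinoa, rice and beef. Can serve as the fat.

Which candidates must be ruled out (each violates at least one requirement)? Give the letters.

A, D, E, G, I

A: has honey, so not vegan; has rice, so not rice-free — reject
B: nothing on the exclusion list — keep
C: works as a binder, vegan, no rice — valid
D: has rice, so not rice-free — no
E: has pork, so not vegan; has rice flour, so not rice-free — out
F: vegan, no rice — OK
G: has egg yolk, so not vegan — reject
H: works as a binder, no rice, vegan — valid
I: not usable as a binder; has beef, so not vegan (and 1 more) — out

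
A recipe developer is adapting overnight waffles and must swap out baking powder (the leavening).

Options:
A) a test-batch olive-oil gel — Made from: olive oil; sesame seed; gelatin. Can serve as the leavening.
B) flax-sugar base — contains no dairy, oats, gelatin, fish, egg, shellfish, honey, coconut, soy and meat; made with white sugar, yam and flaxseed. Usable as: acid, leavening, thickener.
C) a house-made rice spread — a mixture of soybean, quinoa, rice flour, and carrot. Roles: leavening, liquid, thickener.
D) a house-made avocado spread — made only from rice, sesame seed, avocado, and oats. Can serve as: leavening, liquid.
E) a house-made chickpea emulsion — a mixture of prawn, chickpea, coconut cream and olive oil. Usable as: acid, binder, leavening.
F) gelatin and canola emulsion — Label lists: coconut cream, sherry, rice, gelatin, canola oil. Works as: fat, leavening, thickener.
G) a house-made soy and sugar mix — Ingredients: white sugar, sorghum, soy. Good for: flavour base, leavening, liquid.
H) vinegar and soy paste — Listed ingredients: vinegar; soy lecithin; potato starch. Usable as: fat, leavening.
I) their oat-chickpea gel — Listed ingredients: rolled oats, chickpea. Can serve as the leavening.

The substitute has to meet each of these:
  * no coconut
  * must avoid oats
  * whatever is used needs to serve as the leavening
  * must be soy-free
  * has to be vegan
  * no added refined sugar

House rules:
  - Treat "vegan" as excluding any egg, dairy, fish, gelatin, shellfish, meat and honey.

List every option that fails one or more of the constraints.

A: has gelatin, so not vegan — reject
B: has white sugar, so not no-added-sugar — out
C: has soybean, so not soy-free — reject
D: has oats, so not oat-free — out
E: has prawn, so not vegan; has coconut cream, so not coconut-free — reject
F: has gelatin, so not vegan; has coconut cream, so not coconut-free — reject
G: has white sugar, so not no-added-sugar; has soy, so not soy-free — reject
H: has soy lecithin, so not soy-free — out
I: has rolled oats, so not oat-free — reject

A, B, C, D, E, F, G, H, I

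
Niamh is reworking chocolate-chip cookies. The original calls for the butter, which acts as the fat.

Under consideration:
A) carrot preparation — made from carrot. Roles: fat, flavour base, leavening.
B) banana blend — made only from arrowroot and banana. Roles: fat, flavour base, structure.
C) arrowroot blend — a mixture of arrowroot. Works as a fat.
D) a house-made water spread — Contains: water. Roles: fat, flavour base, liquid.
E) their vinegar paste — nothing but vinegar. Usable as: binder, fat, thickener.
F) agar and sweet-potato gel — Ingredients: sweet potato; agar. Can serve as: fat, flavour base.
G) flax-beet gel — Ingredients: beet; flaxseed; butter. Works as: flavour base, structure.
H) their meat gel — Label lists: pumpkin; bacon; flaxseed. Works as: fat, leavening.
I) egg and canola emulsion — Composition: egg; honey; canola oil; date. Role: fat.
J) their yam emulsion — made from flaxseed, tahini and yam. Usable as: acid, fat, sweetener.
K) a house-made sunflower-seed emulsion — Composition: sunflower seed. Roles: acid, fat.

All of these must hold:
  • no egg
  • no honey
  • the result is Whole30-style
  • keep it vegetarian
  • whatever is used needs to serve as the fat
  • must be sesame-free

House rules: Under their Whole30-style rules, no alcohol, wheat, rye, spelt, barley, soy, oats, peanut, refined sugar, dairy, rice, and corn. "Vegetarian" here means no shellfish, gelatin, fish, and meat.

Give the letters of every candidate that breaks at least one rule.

A: every rule checks out — keep
B: vegetarian, no sesame — valid
C: only arrowroot; none excluded — keep
D: only water; none excluded — OK
E: vegetarian, Whole30-style — keep
F: only sweet potato and agar; none excluded — valid
G: not usable as a fat; has butter, so not Whole30-style — no
H: has bacon, so not vegetarian — reject
I: has honey, so not honey-free; has egg, so not egg-free — no
J: has tahini, so not sesame-free — out
K: works as a fat, Whole30-style, vegetarian — valid

G, H, I, J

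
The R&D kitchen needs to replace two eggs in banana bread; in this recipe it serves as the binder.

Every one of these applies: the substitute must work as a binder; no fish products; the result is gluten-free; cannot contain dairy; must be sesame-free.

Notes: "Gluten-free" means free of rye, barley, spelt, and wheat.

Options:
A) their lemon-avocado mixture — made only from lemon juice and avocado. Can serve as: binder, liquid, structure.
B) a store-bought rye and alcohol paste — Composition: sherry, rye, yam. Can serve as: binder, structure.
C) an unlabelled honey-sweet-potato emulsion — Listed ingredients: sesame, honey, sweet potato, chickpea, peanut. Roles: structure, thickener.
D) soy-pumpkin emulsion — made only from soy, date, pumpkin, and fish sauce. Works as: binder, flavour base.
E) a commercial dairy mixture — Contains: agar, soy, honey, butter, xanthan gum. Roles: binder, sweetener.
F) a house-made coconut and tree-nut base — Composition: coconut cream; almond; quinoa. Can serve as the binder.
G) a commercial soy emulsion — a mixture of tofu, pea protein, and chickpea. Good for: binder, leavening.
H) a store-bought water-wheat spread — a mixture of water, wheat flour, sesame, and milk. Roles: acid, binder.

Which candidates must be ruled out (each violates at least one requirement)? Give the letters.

A: all constraints satisfied — OK
B: has rye, so not gluten-free — out
C: not usable as a binder; has sesame, so not sesame-free — reject
D: has fish sauce, so not fish-free — no
E: has butter, so not dairy-free — reject
F: all constraints satisfied — keep
G: only tofu, pea protein and chickpea; none excluded — keep
H: has wheat flour, so not gluten-free; has sesame, so not sesame-free (and 1 more) — out

B, C, D, E, H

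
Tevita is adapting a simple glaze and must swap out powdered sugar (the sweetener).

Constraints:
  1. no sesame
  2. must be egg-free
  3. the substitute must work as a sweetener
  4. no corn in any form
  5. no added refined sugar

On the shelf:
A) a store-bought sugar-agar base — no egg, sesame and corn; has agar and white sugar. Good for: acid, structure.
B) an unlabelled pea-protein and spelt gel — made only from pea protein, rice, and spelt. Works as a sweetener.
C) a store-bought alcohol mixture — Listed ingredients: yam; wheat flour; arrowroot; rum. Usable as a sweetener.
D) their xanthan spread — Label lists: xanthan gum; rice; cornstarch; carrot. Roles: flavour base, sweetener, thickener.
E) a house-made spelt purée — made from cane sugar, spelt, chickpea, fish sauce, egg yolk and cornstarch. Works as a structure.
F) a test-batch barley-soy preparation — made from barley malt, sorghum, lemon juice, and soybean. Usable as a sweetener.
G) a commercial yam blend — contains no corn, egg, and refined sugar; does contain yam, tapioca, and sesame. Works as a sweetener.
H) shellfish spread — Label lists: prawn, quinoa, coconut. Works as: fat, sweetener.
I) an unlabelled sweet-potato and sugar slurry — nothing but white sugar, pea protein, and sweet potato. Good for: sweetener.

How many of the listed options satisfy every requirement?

A: not usable as a sweetener; has white sugar, so not no-added-sugar — out
B: no refined sugar, no sesame — valid
C: every rule checks out — keep
D: has cornstarch, so not corn-free — reject
E: not usable as a sweetener; has cane sugar, so not no-added-sugar (and 2 more) — no
F: barley malt and soybean etc. — none of it excluded — keep
G: has sesame, so not sesame-free — out
H: nothing on the exclusion list — valid
I: has white sugar, so not no-added-sugar — out

4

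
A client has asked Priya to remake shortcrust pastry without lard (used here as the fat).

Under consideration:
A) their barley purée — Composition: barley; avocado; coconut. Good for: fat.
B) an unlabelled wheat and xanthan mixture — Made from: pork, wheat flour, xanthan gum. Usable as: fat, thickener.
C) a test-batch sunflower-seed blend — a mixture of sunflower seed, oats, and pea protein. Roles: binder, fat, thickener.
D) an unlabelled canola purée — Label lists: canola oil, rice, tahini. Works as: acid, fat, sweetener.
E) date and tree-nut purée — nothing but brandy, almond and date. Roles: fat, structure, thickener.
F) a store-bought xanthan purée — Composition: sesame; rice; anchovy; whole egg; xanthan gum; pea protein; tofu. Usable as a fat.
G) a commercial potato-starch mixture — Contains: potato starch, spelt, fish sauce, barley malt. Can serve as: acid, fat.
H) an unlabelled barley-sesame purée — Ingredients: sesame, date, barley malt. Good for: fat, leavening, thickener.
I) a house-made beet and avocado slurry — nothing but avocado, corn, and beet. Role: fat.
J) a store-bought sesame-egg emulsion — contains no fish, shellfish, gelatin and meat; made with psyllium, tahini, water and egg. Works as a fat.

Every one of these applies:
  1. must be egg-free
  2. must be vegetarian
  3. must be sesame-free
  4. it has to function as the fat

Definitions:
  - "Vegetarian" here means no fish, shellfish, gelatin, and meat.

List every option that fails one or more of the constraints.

B, D, F, G, H, J

A: nothing on the exclusion list — valid
B: has pork, so not vegetarian — out
C: only oats, sunflower seed, and pea protein; none excluded — keep
D: has tahini, so not sesame-free — reject
E: vegetarian, no egg — valid
F: has anchovy, so not vegetarian; has sesame, so not sesame-free (and 1 more) — out
G: has fish sauce, so not vegetarian — out
H: has sesame, so not sesame-free — no
I: only corn, avocado and beet; none excluded — keep
J: has tahini, so not sesame-free; has egg, so not egg-free — out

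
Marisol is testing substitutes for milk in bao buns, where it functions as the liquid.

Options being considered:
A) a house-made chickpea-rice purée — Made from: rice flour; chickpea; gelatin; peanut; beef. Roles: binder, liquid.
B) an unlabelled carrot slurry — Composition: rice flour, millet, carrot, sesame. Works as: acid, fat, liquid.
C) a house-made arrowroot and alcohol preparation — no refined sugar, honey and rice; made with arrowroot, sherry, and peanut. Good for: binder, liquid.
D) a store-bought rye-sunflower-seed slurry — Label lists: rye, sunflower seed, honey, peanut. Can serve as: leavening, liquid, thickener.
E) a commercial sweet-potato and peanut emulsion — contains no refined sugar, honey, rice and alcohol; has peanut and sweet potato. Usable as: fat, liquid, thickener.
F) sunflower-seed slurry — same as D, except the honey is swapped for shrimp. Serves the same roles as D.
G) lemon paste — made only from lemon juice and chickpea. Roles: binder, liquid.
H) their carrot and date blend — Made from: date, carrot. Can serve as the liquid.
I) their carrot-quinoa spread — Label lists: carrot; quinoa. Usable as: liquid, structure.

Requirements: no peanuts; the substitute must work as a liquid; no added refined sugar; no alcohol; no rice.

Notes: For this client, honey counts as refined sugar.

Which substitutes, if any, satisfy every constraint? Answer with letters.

A: has peanut, so not peanut-free; has rice flour, so not rice-free — out
B: has rice flour, so not rice-free — out
C: has peanut, so not peanut-free; has sherry, so not alcohol-free — reject
D: has peanut, so not peanut-free; has honey, so not no-added-sugar — no
E: has peanut, so not peanut-free — reject
F: has peanut, so not peanut-free — no
G: nothing on the exclusion list — valid
H: nothing on the exclusion list — OK
I: no rice, no peanut — OK

G, H, I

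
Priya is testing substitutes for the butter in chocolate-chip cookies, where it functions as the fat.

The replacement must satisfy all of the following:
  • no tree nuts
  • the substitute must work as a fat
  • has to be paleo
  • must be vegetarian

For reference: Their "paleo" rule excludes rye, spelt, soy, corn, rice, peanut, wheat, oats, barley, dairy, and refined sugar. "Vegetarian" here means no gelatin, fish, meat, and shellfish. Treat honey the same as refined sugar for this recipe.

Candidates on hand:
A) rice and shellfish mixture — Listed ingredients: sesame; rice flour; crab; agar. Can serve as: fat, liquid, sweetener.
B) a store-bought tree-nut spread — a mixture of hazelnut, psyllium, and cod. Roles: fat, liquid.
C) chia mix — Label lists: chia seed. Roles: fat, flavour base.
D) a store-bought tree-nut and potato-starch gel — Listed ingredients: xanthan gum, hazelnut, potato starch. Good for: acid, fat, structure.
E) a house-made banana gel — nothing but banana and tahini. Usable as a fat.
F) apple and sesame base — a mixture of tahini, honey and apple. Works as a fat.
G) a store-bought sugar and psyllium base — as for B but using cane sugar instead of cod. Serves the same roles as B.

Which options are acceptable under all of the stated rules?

C, E

A: has rice flour, so not paleo; has crab, so not vegetarian — out
B: has cod, so not vegetarian; has hazelnut, so not tree-nut-free — no
C: only chia seed; none excluded — valid
D: has hazelnut, so not tree-nut-free — no
E: only tahini and banana; none excluded — keep
F: has honey, so not paleo — no
G: has cane sugar, so not paleo; has hazelnut, so not tree-nut-free — out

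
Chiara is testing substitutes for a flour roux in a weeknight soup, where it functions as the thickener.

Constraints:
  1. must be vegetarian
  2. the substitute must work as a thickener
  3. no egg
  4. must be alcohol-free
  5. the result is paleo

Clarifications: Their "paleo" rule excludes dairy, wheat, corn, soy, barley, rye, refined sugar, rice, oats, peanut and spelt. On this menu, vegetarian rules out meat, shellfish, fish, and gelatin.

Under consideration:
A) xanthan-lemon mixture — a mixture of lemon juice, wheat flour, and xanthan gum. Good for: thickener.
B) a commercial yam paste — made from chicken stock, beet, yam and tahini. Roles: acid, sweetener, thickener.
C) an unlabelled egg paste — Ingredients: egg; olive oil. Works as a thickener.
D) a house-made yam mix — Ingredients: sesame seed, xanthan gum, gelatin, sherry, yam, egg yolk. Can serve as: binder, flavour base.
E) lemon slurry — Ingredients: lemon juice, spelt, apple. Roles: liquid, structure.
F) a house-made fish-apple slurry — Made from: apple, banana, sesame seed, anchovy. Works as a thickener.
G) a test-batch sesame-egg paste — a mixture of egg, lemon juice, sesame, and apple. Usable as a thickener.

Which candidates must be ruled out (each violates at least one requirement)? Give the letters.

A: has wheat flour, so not paleo — reject
B: has chicken stock, so not vegetarian — out
C: has egg, so not egg-free — reject
D: not usable as a thickener; has gelatin, so not vegetarian (and 2 more) — no
E: not usable as a thickener; has spelt, so not paleo — out
F: has anchovy, so not vegetarian — no
G: has egg, so not egg-free — reject

A, B, C, D, E, F, G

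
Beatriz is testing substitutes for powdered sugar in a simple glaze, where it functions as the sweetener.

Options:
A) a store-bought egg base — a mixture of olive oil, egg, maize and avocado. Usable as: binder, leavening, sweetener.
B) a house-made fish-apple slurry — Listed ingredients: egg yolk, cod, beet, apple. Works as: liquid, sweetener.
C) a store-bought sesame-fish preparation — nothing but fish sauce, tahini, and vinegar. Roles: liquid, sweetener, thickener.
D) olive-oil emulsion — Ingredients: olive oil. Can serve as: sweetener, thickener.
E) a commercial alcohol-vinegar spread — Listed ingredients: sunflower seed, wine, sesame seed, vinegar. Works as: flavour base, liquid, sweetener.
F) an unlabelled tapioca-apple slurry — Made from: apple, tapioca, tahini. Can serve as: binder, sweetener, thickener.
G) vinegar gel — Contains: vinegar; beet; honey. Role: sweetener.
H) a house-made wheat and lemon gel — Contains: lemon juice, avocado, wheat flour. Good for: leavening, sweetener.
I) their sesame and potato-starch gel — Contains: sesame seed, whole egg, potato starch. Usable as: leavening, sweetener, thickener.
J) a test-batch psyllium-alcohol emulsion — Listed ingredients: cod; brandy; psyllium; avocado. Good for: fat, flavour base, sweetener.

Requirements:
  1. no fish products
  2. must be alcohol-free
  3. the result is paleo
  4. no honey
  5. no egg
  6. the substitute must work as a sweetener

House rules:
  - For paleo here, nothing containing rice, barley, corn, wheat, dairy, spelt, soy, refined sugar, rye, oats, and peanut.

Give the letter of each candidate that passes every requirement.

A: has maize, so not paleo; has egg, so not egg-free — no
B: has egg yolk, so not egg-free; has cod, so not fish-free — no
C: has fish sauce, so not fish-free — reject
D: only olive oil; none excluded — valid
E: has wine, so not alcohol-free — no
F: works as a sweetener, no honey, no alcohol — keep
G: has honey, so not honey-free — out
H: has wheat flour, so not paleo — no
I: has whole egg, so not egg-free — no
J: has cod, so not fish-free; has brandy, so not alcohol-free — no

D, F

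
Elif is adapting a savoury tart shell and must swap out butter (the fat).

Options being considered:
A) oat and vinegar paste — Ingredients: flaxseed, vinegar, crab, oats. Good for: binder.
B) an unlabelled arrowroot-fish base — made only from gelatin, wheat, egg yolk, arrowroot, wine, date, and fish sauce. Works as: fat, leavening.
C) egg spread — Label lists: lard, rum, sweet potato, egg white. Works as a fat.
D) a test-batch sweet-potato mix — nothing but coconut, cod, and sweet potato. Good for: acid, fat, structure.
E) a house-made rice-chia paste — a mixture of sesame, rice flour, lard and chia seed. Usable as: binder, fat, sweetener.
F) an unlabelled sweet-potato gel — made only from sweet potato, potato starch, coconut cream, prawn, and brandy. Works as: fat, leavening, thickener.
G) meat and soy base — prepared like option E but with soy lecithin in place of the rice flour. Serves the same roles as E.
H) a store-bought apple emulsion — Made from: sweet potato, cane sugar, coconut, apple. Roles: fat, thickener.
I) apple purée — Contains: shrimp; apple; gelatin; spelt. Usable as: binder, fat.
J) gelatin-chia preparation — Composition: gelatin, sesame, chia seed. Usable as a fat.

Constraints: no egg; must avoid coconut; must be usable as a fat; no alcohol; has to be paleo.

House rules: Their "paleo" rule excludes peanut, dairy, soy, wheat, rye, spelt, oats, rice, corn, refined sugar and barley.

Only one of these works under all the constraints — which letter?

A: not usable as a fat; has oats, so not paleo — reject
B: has wheat, so not paleo; has wine, so not alcohol-free (and 1 more) — reject
C: has rum, so not alcohol-free; has egg white, so not egg-free — reject
D: has coconut, so not coconut-free — reject
E: has rice flour, so not paleo — out
F: has brandy, so not alcohol-free; has coconut cream, so not coconut-free — out
G: has soy lecithin, so not paleo — reject
H: has cane sugar, so not paleo; has coconut, so not coconut-free — out
I: has spelt, so not paleo — no
J: only gelatin, sesame, and chia seed; none excluded — OK

J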